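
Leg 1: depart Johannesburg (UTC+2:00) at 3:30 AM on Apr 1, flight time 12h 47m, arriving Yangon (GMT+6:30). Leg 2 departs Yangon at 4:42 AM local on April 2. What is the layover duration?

7 hours 55 minutes

Convert departure to UTC: 3:30 AM − 2:00 = 1:30 AM UTC on Apr 1.
Add 12 hours and 47 minutes flight time → 2:17 PM UTC.
Yangon is UTC+6:30, so local arrival = 2:17 PM + 6:30 = 8:47 PM on Apr 1.
Layover = 4:42 AM − 8:47 PM (+1 day) = 7 hours 55 minutes.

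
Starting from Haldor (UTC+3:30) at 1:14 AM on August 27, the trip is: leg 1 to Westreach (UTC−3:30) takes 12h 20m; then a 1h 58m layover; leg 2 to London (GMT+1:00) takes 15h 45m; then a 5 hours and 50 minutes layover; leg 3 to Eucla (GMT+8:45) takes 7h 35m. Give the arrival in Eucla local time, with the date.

Convert departure to UTC: 1:14 AM − 3:30 = 9:44 PM UTC on Aug 26.
Add 12 hours and 20 minutes leg 1 → 10:04 AM UTC (Aug 27).
Add 1 hour and 58 minutes layover in Westreach → 12:02 PM UTC.
Add 15 hours 45 minutes leg 2 → 3:47 AM UTC (Aug 28).
Add 5 hours and 50 minutes layover in London → 9:37 AM UTC.
Add 7 hours 35 minutes leg 3 → 5:12 PM UTC.
Eucla is UTC+8:45, so local arrival = 5:12 PM + 8:45 = 1:57 AM on Aug 29.

1:57 AM on August 29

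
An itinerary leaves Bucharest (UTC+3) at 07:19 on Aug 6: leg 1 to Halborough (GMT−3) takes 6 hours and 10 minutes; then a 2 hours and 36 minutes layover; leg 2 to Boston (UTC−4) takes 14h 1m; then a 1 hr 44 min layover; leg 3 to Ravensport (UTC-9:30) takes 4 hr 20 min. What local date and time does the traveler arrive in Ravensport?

23:40 on August 6

Convert departure to UTC: 07:19 − 3:00 = 04:19 UTC on Aug 6.
Add 6 hours and 10 minutes leg 1 → 10:29 UTC.
Add 2 hours and 36 minutes layover in Halborough → 13:05 UTC.
Add 14 hours 1 minute leg 2 → 03:06 UTC (Aug 7).
Add 1 hour and 44 minutes layover in Boston → 04:50 UTC.
Add 4 hours 20 minutes leg 3 → 09:10 UTC.
Ravensport is UTC−9:30, so local arrival = 09:10 − 9:30 = 23:40 on Aug 6.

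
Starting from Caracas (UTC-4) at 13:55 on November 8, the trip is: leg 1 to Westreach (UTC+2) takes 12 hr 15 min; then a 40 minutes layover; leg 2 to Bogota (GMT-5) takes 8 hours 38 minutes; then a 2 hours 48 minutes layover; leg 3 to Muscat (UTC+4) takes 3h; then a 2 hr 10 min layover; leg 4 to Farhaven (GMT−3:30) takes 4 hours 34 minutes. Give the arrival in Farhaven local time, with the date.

Convert departure to UTC: 13:55 + 4:00 = 17:55 UTC on Nov 8.
Add 12 hours 15 minutes leg 1 → 06:10 UTC (Nov 9).
Add 40 minutes layover in Westreach → 06:50 UTC.
Add 8 hours and 38 minutes leg 2 → 15:28 UTC.
Add 2 hours 48 minutes layover in Bogota → 18:16 UTC.
Add 3 hours leg 3 → 21:16 UTC.
Add 2 hours 10 minutes layover in Muscat → 23:26 UTC.
Add 4 hours and 34 minutes leg 4 → 04:00 UTC (Nov 10).
Farhaven is UTC−3:30, so local arrival = 04:00 − 3:30 = 00:30 on Nov 10.

00:30 on November 10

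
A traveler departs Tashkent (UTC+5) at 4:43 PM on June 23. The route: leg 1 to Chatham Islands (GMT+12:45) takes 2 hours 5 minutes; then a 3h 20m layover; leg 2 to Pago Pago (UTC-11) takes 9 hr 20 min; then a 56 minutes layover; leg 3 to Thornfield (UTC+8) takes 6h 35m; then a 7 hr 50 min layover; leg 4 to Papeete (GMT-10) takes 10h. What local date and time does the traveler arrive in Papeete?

Convert departure to UTC: 4:43 PM − 5:00 = 11:43 AM UTC on Jun 23.
Add 2 hours and 5 minutes leg 1 → 1:48 PM UTC.
Add 3 hours 20 minutes layover in Chatham Islands → 5:08 PM UTC.
Add 9 hours and 20 minutes leg 2 → 2:28 AM UTC (Jun 24).
Add 56 minutes layover in Pago Pago → 3:24 AM UTC.
Add 6 hours and 35 minutes leg 3 → 9:59 AM UTC.
Add 7 hours 50 minutes layover in Thornfield → 5:49 PM UTC.
Add 10 hours leg 4 → 3:49 AM UTC (Jun 25).
Papeete is UTC−10:00, so local arrival = 3:49 AM − 10:00 = 5:49 PM on Jun 24.

5:49 PM on Jun 24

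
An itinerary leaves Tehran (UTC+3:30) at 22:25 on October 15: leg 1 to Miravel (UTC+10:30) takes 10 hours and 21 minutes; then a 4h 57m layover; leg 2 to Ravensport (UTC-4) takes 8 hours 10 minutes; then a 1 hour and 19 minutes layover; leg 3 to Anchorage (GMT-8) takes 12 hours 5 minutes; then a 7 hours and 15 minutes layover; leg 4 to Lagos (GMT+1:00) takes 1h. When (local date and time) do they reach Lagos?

17:02 on Oct 17

Convert departure to UTC: 22:25 − 3:30 = 18:55 UTC on Oct 15.
Add 10 hours and 21 minutes leg 1 → 05:16 UTC (Oct 16).
Add 4 hours and 57 minutes layover in Miravel → 10:13 UTC.
Add 8 hours and 10 minutes leg 2 → 18:23 UTC.
Add 1 hour and 19 minutes layover in Ravensport → 19:42 UTC.
Add 12 hours 5 minutes leg 3 → 07:47 UTC (Oct 17).
Add 7 hours 15 minutes layover in Anchorage → 15:02 UTC.
Add 1 hour leg 4 → 16:02 UTC.
Lagos is UTC+1:00, so local arrival = 16:02 + 1:00 = 17:02 on Oct 17.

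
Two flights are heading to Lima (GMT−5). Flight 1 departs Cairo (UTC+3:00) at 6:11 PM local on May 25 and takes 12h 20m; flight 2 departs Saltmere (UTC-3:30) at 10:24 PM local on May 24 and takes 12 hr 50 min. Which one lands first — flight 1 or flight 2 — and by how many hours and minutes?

the second, by 12 hours 47 minutes

Flight 1 in UTC: 6:11 PM − 3:00 = 3:11 PM on May 25.
+12 hours 20 minutes → arrive 3:31 AM UTC on May 26.
Flight 2 in UTC: 10:24 PM + 3:30 = 1:54 AM on May 25.
+12 hours 50 minutes → arrive 2:44 PM UTC on May 25.
Flight 2 lands earlier by 12 hours 47 minutes.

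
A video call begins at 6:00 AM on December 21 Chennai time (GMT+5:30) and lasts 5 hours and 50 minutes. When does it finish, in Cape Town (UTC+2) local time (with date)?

Convert start to UTC: 6:00 AM − 5:30 = 12:30 AM UTC on Dec 21.
Add 5 hours and 50 minutes duration → 6:20 AM UTC.
Cape Town is UTC+2:00, so local end time = 6:20 AM + 2:00 = 8:20 AM on Dec 21.

8:20 AM on December 21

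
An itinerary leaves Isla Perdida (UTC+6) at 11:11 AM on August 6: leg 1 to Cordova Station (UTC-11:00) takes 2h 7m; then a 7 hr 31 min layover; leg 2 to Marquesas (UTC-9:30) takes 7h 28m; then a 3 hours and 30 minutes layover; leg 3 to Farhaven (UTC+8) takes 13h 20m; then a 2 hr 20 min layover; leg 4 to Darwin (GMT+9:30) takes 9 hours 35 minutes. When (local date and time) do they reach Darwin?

Convert departure to UTC: 11:11 AM − 6:00 = 5:11 AM UTC on Aug 6.
Add 2 hours 7 minutes leg 1 → 7:18 AM UTC.
Add 7 hours 31 minutes layover in Cordova Station → 2:49 PM UTC.
Add 7 hours and 28 minutes leg 2 → 10:17 PM UTC.
Add 3 hours 30 minutes layover in Marquesas → 1:47 AM UTC (Aug 7).
Add 13 hours 20 minutes leg 3 → 3:07 PM UTC.
Add 2 hours and 20 minutes layover in Farhaven → 5:27 PM UTC.
Add 9 hours and 35 minutes leg 4 → 3:02 AM UTC (Aug 8).
Darwin is UTC+9:30, so local arrival = 3:02 AM + 9:30 = 12:32 PM on Aug 8.

12:32 PM on Aug 8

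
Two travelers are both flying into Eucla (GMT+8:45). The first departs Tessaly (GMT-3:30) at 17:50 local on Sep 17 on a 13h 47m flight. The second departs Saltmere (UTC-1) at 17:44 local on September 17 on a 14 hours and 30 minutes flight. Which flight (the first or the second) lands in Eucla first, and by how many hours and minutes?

Flight 1 in UTC: 17:50 + 3:30 = 21:20 on Sep 17.
+13 hours 47 minutes → arrive 11:07 UTC on Sep 18.
Flight 2 in UTC: 17:44 + 1:00 = 18:44 on Sep 17.
+14 hours and 30 minutes → arrive 09:14 UTC on Sep 18.
Flight 2 lands earlier by 1 hour 53 minutes.

the second, by 1 hour 53 minutes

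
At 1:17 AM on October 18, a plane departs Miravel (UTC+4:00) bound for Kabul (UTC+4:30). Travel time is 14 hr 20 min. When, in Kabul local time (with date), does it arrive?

Convert departure to UTC: 1:17 AM − 4:00 = 9:17 PM UTC on Oct 17.
Add 14 hours 20 minutes travel time → 11:37 AM UTC (Oct 18).
Kabul is UTC+4:30, so local arrival = 11:37 AM + 4:30 = 4:07 PM on Oct 18.

4:07 PM on Oct 18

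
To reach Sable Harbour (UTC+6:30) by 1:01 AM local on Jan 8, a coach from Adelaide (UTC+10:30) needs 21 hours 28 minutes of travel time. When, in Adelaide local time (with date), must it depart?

Target arrival in UTC: 1:01 AM − 6:30 = 6:31 PM on Jan 7.
Subtract 21 hours and 28 minutes → departure 9:03 PM UTC on Jan 6.
Adelaide is UTC+10:30: 9:03 PM + 10:30 = 7:33 AM on Jan 7.

7:33 AM on Jan 7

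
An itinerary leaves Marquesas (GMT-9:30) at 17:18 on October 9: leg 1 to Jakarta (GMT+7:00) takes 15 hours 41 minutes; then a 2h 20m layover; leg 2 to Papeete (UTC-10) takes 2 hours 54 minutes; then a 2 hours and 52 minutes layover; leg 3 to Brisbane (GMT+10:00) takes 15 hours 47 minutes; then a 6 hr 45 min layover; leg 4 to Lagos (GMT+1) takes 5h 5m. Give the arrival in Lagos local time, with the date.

07:12 on October 12

Convert departure to UTC: 17:18 + 9:30 = 02:48 UTC on Oct 10.
Add 15 hours and 41 minutes leg 1 → 18:29 UTC.
Add 2 hours 20 minutes layover in Jakarta → 20:49 UTC.
Add 2 hours 54 minutes leg 2 → 23:43 UTC.
Add 2 hours 52 minutes layover in Papeete → 02:35 UTC (Oct 11).
Add 15 hours and 47 minutes leg 3 → 18:22 UTC.
Add 6 hours 45 minutes layover in Brisbane → 01:07 UTC (Oct 12).
Add 5 hours and 5 minutes leg 4 → 06:12 UTC.
Lagos is UTC+1:00, so local arrival = 06:12 + 1:00 = 07:12 on Oct 12.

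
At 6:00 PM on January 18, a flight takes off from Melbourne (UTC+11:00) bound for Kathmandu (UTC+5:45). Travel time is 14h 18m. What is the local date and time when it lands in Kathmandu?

3:03 AM on Jan 19

Kathmandu is 5:15 behind Melbourne.
After 14 hours and 18 minutes it is 8:18 AM (Jan 19) in Melbourne.
Shift by the zone difference: 8:18 AM − 5:15 = 3:03 AM on Jan 19 in Kathmandu.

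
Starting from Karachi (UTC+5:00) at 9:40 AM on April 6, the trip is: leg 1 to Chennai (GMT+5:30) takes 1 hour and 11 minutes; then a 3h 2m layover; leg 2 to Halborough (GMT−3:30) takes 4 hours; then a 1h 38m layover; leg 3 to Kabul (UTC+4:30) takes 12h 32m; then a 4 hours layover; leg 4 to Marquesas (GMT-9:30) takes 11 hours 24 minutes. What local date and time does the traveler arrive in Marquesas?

8:57 AM on Apr 7

Convert departure to UTC: 9:40 AM − 5:00 = 4:40 AM UTC on Apr 6.
Add 1 hour and 11 minutes leg 1 → 5:51 AM UTC.
Add 3 hours 2 minutes layover in Chennai → 8:53 AM UTC.
Add 4 hours leg 2 → 12:53 PM UTC.
Add 1 hour and 38 minutes layover in Halborough → 2:31 PM UTC.
Add 12 hours and 32 minutes leg 3 → 3:03 AM UTC (Apr 7).
Add 4 hours layover in Kabul → 7:03 AM UTC.
Add 11 hours and 24 minutes leg 4 → 6:27 PM UTC.
Marquesas is UTC−9:30, so local arrival = 6:27 PM − 9:30 = 8:57 AM on Apr 7.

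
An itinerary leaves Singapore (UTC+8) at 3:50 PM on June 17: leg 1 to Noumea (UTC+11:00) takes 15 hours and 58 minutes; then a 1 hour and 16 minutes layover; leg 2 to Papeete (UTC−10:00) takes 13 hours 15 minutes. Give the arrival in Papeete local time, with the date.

4:19 AM on June 18

Convert departure to UTC: 3:50 PM − 8:00 = 7:50 AM UTC on Jun 17.
Add 15 hours 58 minutes leg 1 → 11:48 PM UTC.
Add 1 hour and 16 minutes layover in Noumea → 1:04 AM UTC (Jun 18).
Add 13 hours 15 minutes leg 2 → 2:19 PM UTC.
Papeete is UTC−10:00, so local arrival = 2:19 PM − 10:00 = 4:19 AM on Jun 18.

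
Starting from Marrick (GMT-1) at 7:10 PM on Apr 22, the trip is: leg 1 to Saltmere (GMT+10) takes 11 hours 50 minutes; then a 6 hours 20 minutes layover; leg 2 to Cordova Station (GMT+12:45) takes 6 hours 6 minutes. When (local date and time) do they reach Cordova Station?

9:11 AM on April 24

Convert departure to UTC: 7:10 PM + 1:00 = 8:10 PM UTC on Apr 22.
Add 11 hours and 50 minutes leg 1 → 8:00 AM UTC (Apr 23).
Add 6 hours and 20 minutes layover in Saltmere → 2:20 PM UTC.
Add 6 hours and 6 minutes leg 2 → 8:26 PM UTC.
Cordova Station is UTC+12:45, so local arrival = 8:26 PM + 12:45 = 9:11 AM on Apr 24.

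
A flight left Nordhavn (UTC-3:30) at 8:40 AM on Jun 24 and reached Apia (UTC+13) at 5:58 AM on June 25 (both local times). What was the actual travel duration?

Departure in UTC: 8:40 AM + 3:30 = 12:10 PM on Jun 24.
Arrival in UTC: 5:58 AM − 13:00 = 4:58 PM on Jun 24.
Elapsed = 4:58 PM − 12:10 PM = 4 hours 48 minutes.

4 hours 48 minutes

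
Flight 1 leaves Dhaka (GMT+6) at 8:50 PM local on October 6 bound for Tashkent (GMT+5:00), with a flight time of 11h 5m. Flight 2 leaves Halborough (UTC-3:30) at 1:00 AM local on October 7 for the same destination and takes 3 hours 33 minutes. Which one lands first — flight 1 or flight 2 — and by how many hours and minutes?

Flight 1 in UTC: 8:50 PM − 6:00 = 2:50 PM on Oct 6.
+11 hours and 5 minutes → arrive 1:55 AM UTC on Oct 7.
Flight 2 in UTC: 1:00 AM + 3:30 = 4:30 AM on Oct 7.
+3 hours 33 minutes → arrive 8:03 AM UTC on Oct 7.
Flight 1 lands earlier by 6 hours 8 minutes.

the first, by 6 hours 8 minutes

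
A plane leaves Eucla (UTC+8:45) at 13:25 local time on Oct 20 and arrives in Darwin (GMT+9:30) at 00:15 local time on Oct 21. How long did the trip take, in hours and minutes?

10 hours 5 minutes

Departure in UTC: 13:25 − 8:45 = 04:40 on Oct 20.
Arrival in UTC: 00:15 − 9:30 = 14:45 on Oct 20.
Elapsed = 14:45 − 04:40 = 10 hours 5 minutes.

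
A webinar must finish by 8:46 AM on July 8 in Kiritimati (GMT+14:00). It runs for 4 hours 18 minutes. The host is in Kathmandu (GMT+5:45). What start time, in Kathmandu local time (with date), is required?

Target end time in UTC: 8:46 AM − 14:00 = 6:46 PM on Jul 7.
Subtract 4 hours 18 minutes → start 2:28 PM UTC on Jul 7.
Kathmandu is UTC+5:45: 2:28 PM + 5:45 = 8:13 PM on Jul 7.

8:13 PM on July 7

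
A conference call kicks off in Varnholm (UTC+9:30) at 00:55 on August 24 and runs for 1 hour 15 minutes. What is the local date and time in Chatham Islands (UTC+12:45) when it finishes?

05:25 on Aug 24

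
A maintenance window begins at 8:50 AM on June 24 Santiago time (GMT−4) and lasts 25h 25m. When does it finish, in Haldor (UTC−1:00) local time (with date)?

1:15 PM on Jun 25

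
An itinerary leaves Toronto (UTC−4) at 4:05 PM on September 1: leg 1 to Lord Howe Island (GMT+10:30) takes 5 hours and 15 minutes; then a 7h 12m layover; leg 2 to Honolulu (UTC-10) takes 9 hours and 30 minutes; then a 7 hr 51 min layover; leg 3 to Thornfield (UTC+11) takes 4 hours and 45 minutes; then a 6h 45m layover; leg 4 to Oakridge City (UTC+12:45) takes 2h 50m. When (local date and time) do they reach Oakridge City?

4:58 AM on Sep 4

Convert departure to UTC: 4:05 PM + 4:00 = 8:05 PM UTC on Sep 1.
Add 5 hours and 15 minutes leg 1 → 1:20 AM UTC (Sep 2).
Add 7 hours 12 minutes layover in Lord Howe Island → 8:32 AM UTC.
Add 9 hours and 30 minutes leg 2 → 6:02 PM UTC.
Add 7 hours and 51 minutes layover in Honolulu → 1:53 AM UTC (Sep 3).
Add 4 hours 45 minutes leg 3 → 6:38 AM UTC.
Add 6 hours and 45 minutes layover in Thornfield → 1:23 PM UTC.
Add 2 hours and 50 minutes leg 4 → 4:13 PM UTC.
Oakridge City is UTC+12:45, so local arrival = 4:13 PM + 12:45 = 4:58 AM on Sep 4.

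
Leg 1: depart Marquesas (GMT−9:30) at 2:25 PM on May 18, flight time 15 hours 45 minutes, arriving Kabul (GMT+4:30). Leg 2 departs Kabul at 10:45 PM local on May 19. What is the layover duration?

2 hours 35 minutes

Convert departure to UTC: 2:25 PM + 9:30 = 11:55 PM UTC on May 18.
Add 15 hours 45 minutes flight time → 3:40 PM UTC (May 19).
Kabul is UTC+4:30, so local arrival = 3:40 PM + 4:30 = 8:10 PM on May 19.
Layover = 10:45 PM − 8:10 PM = 2 hours 35 minutes.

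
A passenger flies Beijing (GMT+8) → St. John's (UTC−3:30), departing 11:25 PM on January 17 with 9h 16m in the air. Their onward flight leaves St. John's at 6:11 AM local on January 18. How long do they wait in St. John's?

9 hours

Convert departure to UTC: 11:25 PM − 8:00 = 3:25 PM UTC on Jan 17.
Add 9 hours and 16 minutes flight time → 12:41 AM UTC (Jan 18).
St. John's is UTC−3:30, so local arrival = 12:41 AM − 3:30 = 9:11 PM on Jan 17.
Layover = 6:11 AM − 9:11 PM (+1 day) = 9 hours.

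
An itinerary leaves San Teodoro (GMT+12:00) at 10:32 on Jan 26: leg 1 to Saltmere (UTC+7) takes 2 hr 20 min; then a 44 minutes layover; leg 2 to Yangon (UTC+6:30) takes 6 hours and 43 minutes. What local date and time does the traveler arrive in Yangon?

Convert departure to UTC: 10:32 − 12:00 = 22:32 UTC on Jan 25.
Add 2 hours 20 minutes leg 1 → 00:52 UTC (Jan 26).
Add 44 minutes layover in Saltmere → 01:36 UTC.
Add 6 hours 43 minutes leg 2 → 08:19 UTC.
Yangon is UTC+6:30, so local arrival = 08:19 + 6:30 = 14:49 on Jan 26.

14:49 on Jan 26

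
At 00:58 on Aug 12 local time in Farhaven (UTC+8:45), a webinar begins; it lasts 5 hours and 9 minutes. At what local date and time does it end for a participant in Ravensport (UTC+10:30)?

07:52 on Aug 12

Ravensport is 1:45 ahead of Farhaven.
After 5 hours 9 minutes it is 06:07 in Farhaven.
Shift by the zone difference: 06:07 + 1:45 = 07:52 on Aug 12 in Ravensport.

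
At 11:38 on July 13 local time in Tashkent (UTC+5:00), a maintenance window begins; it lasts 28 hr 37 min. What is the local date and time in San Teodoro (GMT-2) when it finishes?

09:15 on July 14

San Teodoro is 7:00 behind Tashkent.
After 28 hours and 37 minutes it is 16:15 (Jul 14) in Tashkent.
Shift by the zone difference: 16:15 − 7:00 = 09:15 on Jul 14 in San Teodoro.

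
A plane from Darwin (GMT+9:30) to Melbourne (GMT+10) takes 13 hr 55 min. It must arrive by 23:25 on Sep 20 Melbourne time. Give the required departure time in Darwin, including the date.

Target arrival in UTC: 23:25 − 10:00 = 13:25 on Sep 20.
Subtract 13 hours and 55 minutes → departure 23:30 UTC on Sep 19.
Darwin is UTC+9:30: 23:30 + 9:30 = 09:00 on Sep 20.

09:00 on September 20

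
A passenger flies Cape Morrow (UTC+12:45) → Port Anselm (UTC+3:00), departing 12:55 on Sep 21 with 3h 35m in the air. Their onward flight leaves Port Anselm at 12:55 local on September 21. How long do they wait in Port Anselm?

Convert departure to UTC: 12:55 − 12:45 = 00:10 UTC on Sep 21.
Add 3 hours and 35 minutes flight time → 03:45 UTC.
Port Anselm is UTC+3:00, so local arrival = 03:45 + 3:00 = 06:45 on Sep 21.
Layover = 12:55 − 06:45 = 6 hours 10 minutes.

6 hours 10 minutes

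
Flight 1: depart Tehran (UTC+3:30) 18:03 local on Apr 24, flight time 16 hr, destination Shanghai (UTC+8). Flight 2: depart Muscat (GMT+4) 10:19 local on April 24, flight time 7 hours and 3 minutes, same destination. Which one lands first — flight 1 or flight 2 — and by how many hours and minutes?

the second, by 17 hours 11 minutes

Flight 1 in UTC: 18:03 − 3:30 = 14:33 on Apr 24.
+16 hours → arrive 06:33 UTC on Apr 25.
Flight 2 in UTC: 10:19 − 4:00 = 06:19 on Apr 24.
+7 hours 3 minutes → arrive 13:22 UTC on Apr 24.
Flight 2 lands earlier by 17 hours 11 minutes.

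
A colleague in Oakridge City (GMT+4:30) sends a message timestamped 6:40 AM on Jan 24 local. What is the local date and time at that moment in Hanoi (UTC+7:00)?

Hanoi is 2:30 ahead of Oakridge City.
Shift by the zone difference: 6:40 AM + 2:30 = 9:10 AM on Jan 24 in Hanoi.

9:10 AM on January 24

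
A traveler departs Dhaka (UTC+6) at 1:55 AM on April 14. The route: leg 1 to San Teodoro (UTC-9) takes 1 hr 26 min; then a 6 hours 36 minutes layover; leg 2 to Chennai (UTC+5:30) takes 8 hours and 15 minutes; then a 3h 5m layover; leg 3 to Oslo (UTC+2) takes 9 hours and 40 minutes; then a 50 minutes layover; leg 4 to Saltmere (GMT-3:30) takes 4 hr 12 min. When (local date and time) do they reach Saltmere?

Convert departure to UTC: 1:55 AM − 6:00 = 7:55 PM UTC on Apr 13.
Add 1 hour 26 minutes leg 1 → 9:21 PM UTC.
Add 6 hours 36 minutes layover in San Teodoro → 3:57 AM UTC (Apr 14).
Add 8 hours and 15 minutes leg 2 → 12:12 PM UTC.
Add 3 hours and 5 minutes layover in Chennai → 3:17 PM UTC.
Add 9 hours and 40 minutes leg 3 → 12:57 AM UTC (Apr 15).
Add 50 minutes layover in Oslo → 1:47 AM UTC.
Add 4 hours and 12 minutes leg 4 → 5:59 AM UTC.
Saltmere is UTC−3:30, so local arrival = 5:59 AM − 3:30 = 2:29 AM on Apr 15.

2:29 AM on April 15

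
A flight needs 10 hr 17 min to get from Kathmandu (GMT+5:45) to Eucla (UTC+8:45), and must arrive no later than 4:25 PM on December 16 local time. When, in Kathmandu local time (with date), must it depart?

Target arrival in UTC: 4:25 PM − 8:45 = 7:40 AM on Dec 16.
Subtract 10 hours 17 minutes → departure 9:23 PM UTC on Dec 15.
Kathmandu is UTC+5:45: 9:23 PM + 5:45 = 3:08 AM on Dec 16.

3:08 AM on December 16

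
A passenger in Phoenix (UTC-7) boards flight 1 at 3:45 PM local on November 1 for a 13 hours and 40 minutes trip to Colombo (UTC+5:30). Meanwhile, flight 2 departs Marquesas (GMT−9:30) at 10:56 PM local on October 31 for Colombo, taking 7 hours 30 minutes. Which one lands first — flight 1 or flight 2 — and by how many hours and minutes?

the second, by 20 hours 29 minutes

Flight 1 in UTC: 3:45 PM + 7:00 = 10:45 PM on Nov 1.
+13 hours and 40 minutes → arrive 12:25 PM UTC on Nov 2.
Flight 2 in UTC: 10:56 PM + 9:30 = 8:26 AM on Nov 1.
+7 hours and 30 minutes → arrive 3:56 PM UTC on Nov 1.
Flight 2 lands earlier by 20 hours 29 minutes.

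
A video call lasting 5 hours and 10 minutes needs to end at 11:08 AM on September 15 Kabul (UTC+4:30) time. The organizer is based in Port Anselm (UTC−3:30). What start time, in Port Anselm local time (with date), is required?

Target end time in UTC: 11:08 AM − 4:30 = 6:38 AM on Sep 15.
Subtract 5 hours and 10 minutes → start 1:28 AM UTC on Sep 15.
Port Anselm is UTC−3:30: 1:28 AM − 3:30 = 9:58 PM on Sep 14.

9:58 PM on September 14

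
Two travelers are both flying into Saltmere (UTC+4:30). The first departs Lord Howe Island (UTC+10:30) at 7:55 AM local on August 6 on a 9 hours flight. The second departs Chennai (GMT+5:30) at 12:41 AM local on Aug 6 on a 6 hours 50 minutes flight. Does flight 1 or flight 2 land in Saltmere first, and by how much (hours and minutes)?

the second, by 4 hours 24 minutes

Flight 1 in UTC: 7:55 AM − 10:30 = 9:25 PM on Aug 5.
+9 hours → arrive 6:25 AM UTC on Aug 6.
Flight 2 in UTC: 12:41 AM − 5:30 = 7:11 PM on Aug 5.
+6 hours 50 minutes → arrive 2:01 AM UTC on Aug 6.
Flight 2 lands earlier by 4 hours 24 minutes.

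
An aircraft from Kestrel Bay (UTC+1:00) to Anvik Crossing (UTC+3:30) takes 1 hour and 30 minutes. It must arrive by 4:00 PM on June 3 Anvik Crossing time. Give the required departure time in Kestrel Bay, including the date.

12:00 PM on June 3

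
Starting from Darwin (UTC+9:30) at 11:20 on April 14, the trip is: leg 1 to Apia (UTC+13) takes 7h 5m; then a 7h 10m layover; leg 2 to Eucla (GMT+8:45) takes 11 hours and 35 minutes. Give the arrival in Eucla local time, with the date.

Convert departure to UTC: 11:20 − 9:30 = 01:50 UTC on Apr 14.
Add 7 hours and 5 minutes leg 1 → 08:55 UTC.
Add 7 hours and 10 minutes layover in Apia → 16:05 UTC.
Add 11 hours and 35 minutes leg 2 → 03:40 UTC (Apr 15).
Eucla is UTC+8:45, so local arrival = 03:40 + 8:45 = 12:25 on Apr 15.

12:25 on Apr 15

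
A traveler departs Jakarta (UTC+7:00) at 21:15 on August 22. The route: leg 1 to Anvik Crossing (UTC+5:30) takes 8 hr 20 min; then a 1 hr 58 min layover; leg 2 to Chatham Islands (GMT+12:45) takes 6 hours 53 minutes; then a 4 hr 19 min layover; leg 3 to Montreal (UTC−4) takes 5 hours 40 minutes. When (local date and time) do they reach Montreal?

13:25 on August 23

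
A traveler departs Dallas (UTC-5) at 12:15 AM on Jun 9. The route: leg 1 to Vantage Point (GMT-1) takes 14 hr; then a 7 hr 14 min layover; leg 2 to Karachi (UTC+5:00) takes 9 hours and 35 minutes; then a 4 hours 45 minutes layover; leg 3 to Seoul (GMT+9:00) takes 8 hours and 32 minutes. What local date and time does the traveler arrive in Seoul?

10:21 AM on June 11

Convert departure to UTC: 12:15 AM + 5:00 = 5:15 AM UTC on Jun 9.
Add 14 hours leg 1 → 7:15 PM UTC.
Add 7 hours and 14 minutes layover in Vantage Point → 2:29 AM UTC (Jun 10).
Add 9 hours 35 minutes leg 2 → 12:04 PM UTC.
Add 4 hours and 45 minutes layover in Karachi → 4:49 PM UTC.
Add 8 hours and 32 minutes leg 3 → 1:21 AM UTC (Jun 11).
Seoul is UTC+9:00, so local arrival = 1:21 AM + 9:00 = 10:21 AM on Jun 11.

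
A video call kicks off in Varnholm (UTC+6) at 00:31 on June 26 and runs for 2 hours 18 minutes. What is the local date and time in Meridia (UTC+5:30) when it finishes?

Meridia is 0:30 behind Varnholm.
After 2 hours 18 minutes it is 02:49 in Varnholm.
Shift by the zone difference: 02:49 − 0:30 = 02:19 on Jun 26 in Meridia.

02:19 on June 26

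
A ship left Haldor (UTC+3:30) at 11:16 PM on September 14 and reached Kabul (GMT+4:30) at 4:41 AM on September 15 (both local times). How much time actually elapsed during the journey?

4 hours 25 minutes

Departure in UTC: 11:16 PM − 3:30 = 7:46 PM on Sep 14.
Arrival in UTC: 4:41 AM − 4:30 = 12:11 AM on Sep 15.
Elapsed = 12:11 AM − 7:46 PM (+1 day) = 4 hours 25 minutes.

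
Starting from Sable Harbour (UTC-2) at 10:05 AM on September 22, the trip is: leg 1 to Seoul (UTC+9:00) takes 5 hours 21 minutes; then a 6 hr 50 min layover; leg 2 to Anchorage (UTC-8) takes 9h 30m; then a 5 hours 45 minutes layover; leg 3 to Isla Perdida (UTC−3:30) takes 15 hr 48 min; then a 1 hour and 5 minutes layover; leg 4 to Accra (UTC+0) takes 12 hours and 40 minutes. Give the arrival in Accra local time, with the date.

Convert departure to UTC: 10:05 AM + 2:00 = 12:05 PM UTC on Sep 22.
Add 5 hours 21 minutes leg 1 → 5:26 PM UTC.
Add 6 hours 50 minutes layover in Seoul → 12:16 AM UTC (Sep 23).
Add 9 hours 30 minutes leg 2 → 9:46 AM UTC.
Add 5 hours and 45 minutes layover in Anchorage → 3:31 PM UTC.
Add 15 hours and 48 minutes leg 3 → 7:19 AM UTC (Sep 24).
Add 1 hour 5 minutes layover in Isla Perdida → 8:24 AM UTC.
Add 12 hours and 40 minutes leg 4 → 9:04 PM UTC.
Accra is UTC+0, so local arrival is the same: 9:04 PM on Sep 24.

9:04 PM on September 24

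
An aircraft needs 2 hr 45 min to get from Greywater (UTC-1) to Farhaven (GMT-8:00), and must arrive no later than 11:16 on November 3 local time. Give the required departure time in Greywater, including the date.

15:31 on Nov 3

Target arrival in UTC: 11:16 + 8:00 = 19:16 on Nov 3.
Subtract 2 hours and 45 minutes → departure 16:31 UTC on Nov 3.
Greywater is UTC−1:00: 16:31 − 1:00 = 15:31 on Nov 3.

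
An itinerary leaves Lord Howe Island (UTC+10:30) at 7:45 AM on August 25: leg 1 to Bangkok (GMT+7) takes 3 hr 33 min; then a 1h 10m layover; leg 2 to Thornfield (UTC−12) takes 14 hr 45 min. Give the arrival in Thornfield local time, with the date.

4:43 AM on Aug 25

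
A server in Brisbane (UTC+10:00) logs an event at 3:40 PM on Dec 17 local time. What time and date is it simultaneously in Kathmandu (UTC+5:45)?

11:25 AM on December 17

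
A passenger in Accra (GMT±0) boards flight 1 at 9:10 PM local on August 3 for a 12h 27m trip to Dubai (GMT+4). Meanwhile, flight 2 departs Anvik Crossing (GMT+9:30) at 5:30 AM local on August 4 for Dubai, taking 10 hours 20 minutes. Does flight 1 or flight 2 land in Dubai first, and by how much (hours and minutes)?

the second, by 3 hours 17 minutes

Flight 1 departs at 9:10 PM UTC (Aug 3).
+12 hours 27 minutes → arrive 9:37 AM UTC on Aug 4.
Flight 2 in UTC: 5:30 AM − 9:30 = 8:00 PM on Aug 3.
+10 hours 20 minutes → arrive 6:20 AM UTC on Aug 4.
Flight 2 lands earlier by 3 hours 17 minutes.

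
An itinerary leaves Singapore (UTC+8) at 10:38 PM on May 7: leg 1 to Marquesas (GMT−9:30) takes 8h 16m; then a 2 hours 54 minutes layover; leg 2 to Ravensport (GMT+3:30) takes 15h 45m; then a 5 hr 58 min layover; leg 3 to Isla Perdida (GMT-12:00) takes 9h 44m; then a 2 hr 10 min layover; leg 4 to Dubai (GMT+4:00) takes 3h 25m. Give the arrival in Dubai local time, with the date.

Convert departure to UTC: 10:38 PM − 8:00 = 2:38 PM UTC on May 7.
Add 8 hours 16 minutes leg 1 → 10:54 PM UTC.
Add 2 hours 54 minutes layover in Marquesas → 1:48 AM UTC (May 8).
Add 15 hours 45 minutes leg 2 → 5:33 PM UTC.
Add 5 hours 58 minutes layover in Ravensport → 11:31 PM UTC.
Add 9 hours 44 minutes leg 3 → 9:15 AM UTC (May 9).
Add 2 hours 10 minutes layover in Isla Perdida → 11:25 AM UTC.
Add 3 hours 25 minutes leg 4 → 2:50 PM UTC.
Dubai is UTC+4:00, so local arrival = 2:50 PM + 4:00 = 6:50 PM on May 9.

6:50 PM on May 9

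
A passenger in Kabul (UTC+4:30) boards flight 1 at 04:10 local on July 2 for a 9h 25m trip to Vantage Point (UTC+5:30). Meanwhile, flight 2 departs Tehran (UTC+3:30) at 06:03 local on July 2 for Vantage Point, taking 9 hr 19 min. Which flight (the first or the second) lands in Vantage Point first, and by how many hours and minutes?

Flight 1 in UTC: 04:10 − 4:30 = 23:40 on Jul 1.
+9 hours and 25 minutes → arrive 09:05 UTC on Jul 2.
Flight 2 in UTC: 06:03 − 3:30 = 02:33 on Jul 2.
+9 hours and 19 minutes → arrive 11:52 UTC on Jul 2.
Flight 1 lands earlier by 2 hours 47 minutes.

the first, by 2 hours 47 minutes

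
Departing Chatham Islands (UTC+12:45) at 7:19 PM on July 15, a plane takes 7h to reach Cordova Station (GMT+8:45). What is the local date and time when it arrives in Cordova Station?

Convert departure to UTC: 7:19 PM − 12:45 = 6:34 AM UTC on Jul 15.
Add 7 hours travel time → 1:34 PM UTC.
Cordova Station is UTC+8:45, so local arrival = 1:34 PM + 8:45 = 10:19 PM on Jul 15.

10:19 PM on July 15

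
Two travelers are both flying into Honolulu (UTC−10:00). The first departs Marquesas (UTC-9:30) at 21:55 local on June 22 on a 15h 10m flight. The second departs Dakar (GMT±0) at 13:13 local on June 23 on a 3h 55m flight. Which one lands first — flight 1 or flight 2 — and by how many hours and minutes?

the second, by 5 hours 27 minutes

Flight 1 in UTC: 21:55 + 9:30 = 07:25 on Jun 23.
+15 hours and 10 minutes → arrive 22:35 UTC on Jun 23.
Flight 2 departs at 13:13 UTC (Jun 23).
+3 hours and 55 minutes → arrive 17:08 UTC on Jun 23.
Flight 2 lands earlier by 5 hours 27 minutes.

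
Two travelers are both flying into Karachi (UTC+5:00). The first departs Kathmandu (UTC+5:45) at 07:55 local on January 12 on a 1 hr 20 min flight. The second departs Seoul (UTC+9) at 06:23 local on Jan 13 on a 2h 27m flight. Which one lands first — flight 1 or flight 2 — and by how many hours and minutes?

the first, by 20 hours 20 minutes

Flight 1 in UTC: 07:55 − 5:45 = 02:10 on Jan 12.
+1 hour and 20 minutes → arrive 03:30 UTC on Jan 12.
Flight 2 in UTC: 06:23 − 9:00 = 21:23 on Jan 12.
+2 hours and 27 minutes → arrive 23:50 UTC on Jan 12.
Flight 1 lands earlier by 20 hours 20 minutes.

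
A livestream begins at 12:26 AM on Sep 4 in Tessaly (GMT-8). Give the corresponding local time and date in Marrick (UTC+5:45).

In UTC: 12:26 AM + 8:00 = 8:26 AM on Sep 4.
Marrick is UTC+5:45: 8:26 AM + 5:45 = 2:11 PM on Sep 4.

2:11 PM on Sep 4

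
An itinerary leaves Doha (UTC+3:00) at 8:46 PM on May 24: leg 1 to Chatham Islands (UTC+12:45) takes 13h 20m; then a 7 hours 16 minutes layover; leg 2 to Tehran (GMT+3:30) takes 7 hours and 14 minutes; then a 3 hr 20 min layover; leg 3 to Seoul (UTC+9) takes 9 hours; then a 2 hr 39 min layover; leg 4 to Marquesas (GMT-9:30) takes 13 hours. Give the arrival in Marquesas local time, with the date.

Convert departure to UTC: 8:46 PM − 3:00 = 5:46 PM UTC on May 24.
Add 13 hours and 20 minutes leg 1 → 7:06 AM UTC (May 25).
Add 7 hours 16 minutes layover in Chatham Islands → 2:22 PM UTC.
Add 7 hours 14 minutes leg 2 → 9:36 PM UTC.
Add 3 hours and 20 minutes layover in Tehran → 12:56 AM UTC (May 26).
Add 9 hours leg 3 → 9:56 AM UTC.
Add 2 hours 39 minutes layover in Seoul → 12:35 PM UTC.
Add 13 hours leg 4 → 1:35 AM UTC (May 27).
Marquesas is UTC−9:30, so local arrival = 1:35 AM − 9:30 = 4:05 PM on May 26.

4:05 PM on May 26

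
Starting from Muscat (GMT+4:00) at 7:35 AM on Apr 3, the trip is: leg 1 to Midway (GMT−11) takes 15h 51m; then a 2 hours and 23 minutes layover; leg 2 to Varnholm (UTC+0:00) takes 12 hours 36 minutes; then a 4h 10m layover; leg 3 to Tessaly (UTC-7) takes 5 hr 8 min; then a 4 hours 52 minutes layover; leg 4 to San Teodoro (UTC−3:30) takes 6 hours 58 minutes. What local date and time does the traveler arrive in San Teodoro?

4:03 AM on April 5

Convert departure to UTC: 7:35 AM − 4:00 = 3:35 AM UTC on Apr 3.
Add 15 hours 51 minutes leg 1 → 7:26 PM UTC.
Add 2 hours and 23 minutes layover in Midway → 9:49 PM UTC.
Add 12 hours 36 minutes leg 2 → 10:25 AM UTC (Apr 4).
Add 4 hours 10 minutes layover in Varnholm → 2:35 PM UTC.
Add 5 hours 8 minutes leg 3 → 7:43 PM UTC.
Add 4 hours and 52 minutes layover in Tessaly → 12:35 AM UTC (Apr 5).
Add 6 hours 58 minutes leg 4 → 7:33 AM UTC.
San Teodoro is UTC−3:30, so local arrival = 7:33 AM − 3:30 = 4:03 AM on Apr 5.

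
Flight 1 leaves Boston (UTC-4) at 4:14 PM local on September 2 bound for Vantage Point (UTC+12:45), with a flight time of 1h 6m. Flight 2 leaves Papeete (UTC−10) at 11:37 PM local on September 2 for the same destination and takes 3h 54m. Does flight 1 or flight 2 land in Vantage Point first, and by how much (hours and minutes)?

the first, by 16 hours 11 minutes

Flight 1 in UTC: 4:14 PM + 4:00 = 8:14 PM on Sep 2.
+1 hour and 6 minutes → arrive 9:20 PM UTC on Sep 2.
Flight 2 in UTC: 11:37 PM + 10:00 = 9:37 AM on Sep 3.
+3 hours and 54 minutes → arrive 1:31 PM UTC on Sep 3.
Flight 1 lands earlier by 16 hours 11 minutes.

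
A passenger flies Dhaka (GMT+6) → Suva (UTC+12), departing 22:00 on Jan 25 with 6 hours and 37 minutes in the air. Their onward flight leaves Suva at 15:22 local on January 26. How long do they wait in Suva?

4 hours 45 minutes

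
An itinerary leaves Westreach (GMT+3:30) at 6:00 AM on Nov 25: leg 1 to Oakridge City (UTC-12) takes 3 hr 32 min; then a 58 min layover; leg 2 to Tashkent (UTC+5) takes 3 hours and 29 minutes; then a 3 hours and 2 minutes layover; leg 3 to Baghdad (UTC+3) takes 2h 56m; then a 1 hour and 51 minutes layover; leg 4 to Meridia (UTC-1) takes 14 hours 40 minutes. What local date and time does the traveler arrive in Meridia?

Convert departure to UTC: 6:00 AM − 3:30 = 2:30 AM UTC on Nov 25.
Add 3 hours 32 minutes leg 1 → 6:02 AM UTC.
Add 58 minutes layover in Oakridge City → 7:00 AM UTC.
Add 3 hours and 29 minutes leg 2 → 10:29 AM UTC.
Add 3 hours and 2 minutes layover in Tashkent → 1:31 PM UTC.
Add 2 hours 56 minutes leg 3 → 4:27 PM UTC.
Add 1 hour and 51 minutes layover in Baghdad → 6:18 PM UTC.
Add 14 hours and 40 minutes leg 4 → 8:58 AM UTC (Nov 26).
Meridia is UTC−1:00, so local arrival = 8:58 AM − 1:00 = 7:58 AM on Nov 26.

7:58 AM on November 26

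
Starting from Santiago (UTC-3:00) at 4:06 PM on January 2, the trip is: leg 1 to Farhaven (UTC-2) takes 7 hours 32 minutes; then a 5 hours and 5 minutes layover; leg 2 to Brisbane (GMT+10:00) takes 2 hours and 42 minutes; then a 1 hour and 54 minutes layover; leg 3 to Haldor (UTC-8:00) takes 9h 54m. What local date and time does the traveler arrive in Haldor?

Convert departure to UTC: 4:06 PM + 3:00 = 7:06 PM UTC on Jan 2.
Add 7 hours 32 minutes leg 1 → 2:38 AM UTC (Jan 3).
Add 5 hours and 5 minutes layover in Farhaven → 7:43 AM UTC.
Add 2 hours 42 minutes leg 2 → 10:25 AM UTC.
Add 1 hour 54 minutes layover in Brisbane → 12:19 PM UTC.
Add 9 hours 54 minutes leg 3 → 10:13 PM UTC.
Haldor is UTC−8:00, so local arrival = 10:13 PM − 8:00 = 2:13 PM on Jan 3.

2:13 PM on Jan 3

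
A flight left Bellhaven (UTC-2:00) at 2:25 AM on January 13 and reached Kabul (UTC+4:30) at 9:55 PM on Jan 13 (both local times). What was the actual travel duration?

13 hours

Kabul is 6:30 ahead of Bellhaven.
Clock-face elapsed time (ignoring zones) is 19 hours 30 minutes.
Actual elapsed = 19 hours 30 minutes − 6:30 = 13 hours.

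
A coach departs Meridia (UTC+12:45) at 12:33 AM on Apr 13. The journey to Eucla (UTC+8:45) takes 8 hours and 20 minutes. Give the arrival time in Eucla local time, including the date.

Convert departure to UTC: 12:33 AM − 12:45 = 11:48 AM UTC on Apr 12.
Add 8 hours and 20 minutes travel time → 8:08 PM UTC.
Eucla is UTC+8:45, so local arrival = 8:08 PM + 8:45 = 4:53 AM on Apr 13.

4:53 AM on April 13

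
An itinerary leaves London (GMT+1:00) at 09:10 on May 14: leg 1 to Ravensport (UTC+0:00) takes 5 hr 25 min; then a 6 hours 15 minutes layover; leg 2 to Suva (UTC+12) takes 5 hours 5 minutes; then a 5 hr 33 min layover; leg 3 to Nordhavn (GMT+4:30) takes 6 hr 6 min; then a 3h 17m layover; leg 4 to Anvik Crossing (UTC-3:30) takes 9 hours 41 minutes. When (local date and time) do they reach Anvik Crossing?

22:02 on May 15

Convert departure to UTC: 09:10 − 1:00 = 08:10 UTC on May 14.
Add 5 hours and 25 minutes leg 1 → 13:35 UTC.
Add 6 hours and 15 minutes layover in Ravensport → 19:50 UTC.
Add 5 hours and 5 minutes leg 2 → 00:55 UTC (May 15).
Add 5 hours and 33 minutes layover in Suva → 06:28 UTC.
Add 6 hours 6 minutes leg 3 → 12:34 UTC.
Add 3 hours 17 minutes layover in Nordhavn → 15:51 UTC.
Add 9 hours 41 minutes leg 4 → 01:32 UTC (May 16).
Anvik Crossing is UTC−3:30, so local arrival = 01:32 − 3:30 = 22:02 on May 15.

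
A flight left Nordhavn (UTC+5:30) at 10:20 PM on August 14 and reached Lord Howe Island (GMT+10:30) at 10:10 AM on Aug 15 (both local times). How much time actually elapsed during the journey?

6 hours 50 minutes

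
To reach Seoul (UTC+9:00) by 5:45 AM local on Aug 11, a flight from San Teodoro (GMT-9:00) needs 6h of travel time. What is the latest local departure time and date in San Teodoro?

Target arrival in UTC: 5:45 AM − 9:00 = 8:45 PM on Aug 10.
Subtract 6 hours → departure 2:45 PM UTC on Aug 10.
San Teodoro is UTC−9:00: 2:45 PM − 9:00 = 5:45 AM on Aug 10.

5:45 AM on August 10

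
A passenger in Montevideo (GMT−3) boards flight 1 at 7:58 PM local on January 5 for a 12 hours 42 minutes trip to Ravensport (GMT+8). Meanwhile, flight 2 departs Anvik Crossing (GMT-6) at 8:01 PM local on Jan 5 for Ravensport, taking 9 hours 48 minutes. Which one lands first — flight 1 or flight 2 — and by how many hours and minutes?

the first, by 9 minutes

Flight 1 in UTC: 7:58 PM + 3:00 = 10:58 PM on Jan 5.
+12 hours and 42 minutes → arrive 11:40 AM UTC on Jan 6.
Flight 2 in UTC: 8:01 PM + 6:00 = 2:01 AM on Jan 6.
+9 hours and 48 minutes → arrive 11:49 AM UTC on Jan 6.
Flight 1 lands earlier by 9 minutes.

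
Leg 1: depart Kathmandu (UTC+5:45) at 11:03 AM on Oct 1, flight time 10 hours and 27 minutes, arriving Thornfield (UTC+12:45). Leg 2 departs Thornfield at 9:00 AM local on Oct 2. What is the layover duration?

4 hours 30 minutes

Convert departure to UTC: 11:03 AM − 5:45 = 5:18 AM UTC on Oct 1.
Add 10 hours and 27 minutes flight time → 3:45 PM UTC.
Thornfield is UTC+12:45, so local arrival = 3:45 PM + 12:45 = 4:30 AM on Oct 2.
Layover = 9:00 AM − 4:30 AM = 4 hours 30 minutes.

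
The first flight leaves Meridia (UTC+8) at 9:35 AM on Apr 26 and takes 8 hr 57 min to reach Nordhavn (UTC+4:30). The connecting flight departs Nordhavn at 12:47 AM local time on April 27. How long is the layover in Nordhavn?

9 hours 45 minutes

Convert departure to UTC: 9:35 AM − 8:00 = 1:35 AM UTC on Apr 26.
Add 8 hours and 57 minutes flight time → 10:32 AM UTC.
Nordhavn is UTC+4:30, so local arrival = 10:32 AM + 4:30 = 3:02 PM on Apr 26.
Layover = 12:47 AM − 3:02 PM (+1 day) = 9 hours 45 minutes.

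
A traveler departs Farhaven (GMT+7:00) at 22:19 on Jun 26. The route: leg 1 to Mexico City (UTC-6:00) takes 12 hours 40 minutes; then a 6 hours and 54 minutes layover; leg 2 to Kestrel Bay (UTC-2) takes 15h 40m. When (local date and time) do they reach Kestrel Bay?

00:33 on June 28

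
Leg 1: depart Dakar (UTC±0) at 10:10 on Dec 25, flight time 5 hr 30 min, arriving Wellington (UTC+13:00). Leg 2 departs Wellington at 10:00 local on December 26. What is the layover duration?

Dakar is at UTC+0, so departure is already 10:10 UTC on Dec 25.
Add 5 hours 30 minutes flight time → 15:40 UTC.
Wellington is UTC+13:00, so local arrival = 15:40 + 13:00 = 04:40 on Dec 26.
Layover = 10:00 − 04:40 = 5 hours 20 minutes.

5 hours 20 minutes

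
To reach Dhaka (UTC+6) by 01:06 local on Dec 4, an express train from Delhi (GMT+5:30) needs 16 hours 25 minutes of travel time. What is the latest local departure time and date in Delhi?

Target arrival in UTC: 01:06 − 6:00 = 19:06 on Dec 3.
Subtract 16 hours and 25 minutes → departure 02:41 UTC on Dec 3.
Delhi is UTC+5:30: 02:41 + 5:30 = 08:11 on Dec 3.

08:11 on December 3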